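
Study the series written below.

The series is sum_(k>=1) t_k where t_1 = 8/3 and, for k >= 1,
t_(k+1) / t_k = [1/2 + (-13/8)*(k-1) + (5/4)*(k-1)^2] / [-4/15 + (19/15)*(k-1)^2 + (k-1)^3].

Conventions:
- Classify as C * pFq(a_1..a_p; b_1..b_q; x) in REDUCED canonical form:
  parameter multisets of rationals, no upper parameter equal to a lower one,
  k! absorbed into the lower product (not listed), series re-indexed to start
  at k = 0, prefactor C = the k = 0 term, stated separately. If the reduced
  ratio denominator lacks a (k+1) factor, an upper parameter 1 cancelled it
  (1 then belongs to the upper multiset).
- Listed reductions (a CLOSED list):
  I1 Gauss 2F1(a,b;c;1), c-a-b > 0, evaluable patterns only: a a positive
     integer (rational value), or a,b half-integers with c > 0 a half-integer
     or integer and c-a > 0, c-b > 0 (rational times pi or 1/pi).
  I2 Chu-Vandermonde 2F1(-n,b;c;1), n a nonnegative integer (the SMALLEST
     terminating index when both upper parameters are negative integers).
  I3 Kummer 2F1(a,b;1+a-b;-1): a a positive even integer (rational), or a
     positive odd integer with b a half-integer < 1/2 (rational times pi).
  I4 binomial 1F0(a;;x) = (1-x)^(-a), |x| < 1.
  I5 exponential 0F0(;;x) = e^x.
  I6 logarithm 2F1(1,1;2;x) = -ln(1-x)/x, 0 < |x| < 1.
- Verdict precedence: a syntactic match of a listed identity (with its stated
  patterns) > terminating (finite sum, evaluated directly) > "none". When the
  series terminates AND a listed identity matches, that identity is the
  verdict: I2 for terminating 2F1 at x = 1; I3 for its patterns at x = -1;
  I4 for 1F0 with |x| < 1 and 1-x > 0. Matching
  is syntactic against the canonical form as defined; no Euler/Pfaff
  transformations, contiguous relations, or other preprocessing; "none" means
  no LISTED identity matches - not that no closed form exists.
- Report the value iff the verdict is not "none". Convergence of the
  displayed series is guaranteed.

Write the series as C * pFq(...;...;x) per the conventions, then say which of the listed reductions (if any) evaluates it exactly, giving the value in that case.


Reduced: x = 5/4, 2F2, upper = {-4/5, -1/2}, lower = {-2/5, 2/3}, C = 8/3. Verdict: none - at argument 5/4 the multisets {-4/5, -1/2} ; {-2/5, 2/3} match no listed identity.

The tell: t_0 = 8/3 here, and roots of the ratio polynomials (C = 8/3, x = 5/4) are the negated parameters.
Ratio: r(k) = (5/4) * (k-4/5) (k-1/2) / [(k-2/5) (k+2/3) (k+1)] - rational in k, leading ratio (5/4); with t_0 = 8/3, classification follows.


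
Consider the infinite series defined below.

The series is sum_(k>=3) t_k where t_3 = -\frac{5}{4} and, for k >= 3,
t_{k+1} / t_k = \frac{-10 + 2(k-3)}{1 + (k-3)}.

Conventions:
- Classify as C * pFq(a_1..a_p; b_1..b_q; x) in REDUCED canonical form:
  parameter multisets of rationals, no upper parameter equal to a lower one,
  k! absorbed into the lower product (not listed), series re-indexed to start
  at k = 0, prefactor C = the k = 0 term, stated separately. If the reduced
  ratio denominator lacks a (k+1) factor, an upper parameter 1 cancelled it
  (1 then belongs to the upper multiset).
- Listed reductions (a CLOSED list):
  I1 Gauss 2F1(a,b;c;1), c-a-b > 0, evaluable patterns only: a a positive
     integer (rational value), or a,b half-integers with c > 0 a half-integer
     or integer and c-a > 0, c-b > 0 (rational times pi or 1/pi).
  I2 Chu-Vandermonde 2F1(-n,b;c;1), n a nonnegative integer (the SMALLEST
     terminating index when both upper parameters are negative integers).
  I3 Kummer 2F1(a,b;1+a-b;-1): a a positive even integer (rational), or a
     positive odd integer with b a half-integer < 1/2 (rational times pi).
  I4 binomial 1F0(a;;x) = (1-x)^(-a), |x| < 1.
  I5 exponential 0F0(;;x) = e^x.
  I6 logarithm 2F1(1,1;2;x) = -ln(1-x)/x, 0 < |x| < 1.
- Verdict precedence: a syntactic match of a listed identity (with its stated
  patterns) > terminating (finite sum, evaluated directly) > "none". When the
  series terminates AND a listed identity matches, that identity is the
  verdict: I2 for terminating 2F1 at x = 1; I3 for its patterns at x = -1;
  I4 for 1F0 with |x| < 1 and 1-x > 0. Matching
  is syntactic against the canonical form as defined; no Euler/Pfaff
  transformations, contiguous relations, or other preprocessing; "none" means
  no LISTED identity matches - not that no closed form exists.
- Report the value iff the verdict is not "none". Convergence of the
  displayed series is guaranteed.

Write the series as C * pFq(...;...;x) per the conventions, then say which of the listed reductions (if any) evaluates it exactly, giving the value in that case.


Canonical form: C = -\frac{5}{4} times 1F0 with upper {-5}, lower {-}, x = 2. Verdict: terminating at k = 5: the factor (-5)_k kills every later term; summing the 6 survivors is exact. Value: \frac{5}{4}.

Key observation: t_0 = -\frac{5}{4} here, and roots of the ratio polynomials (C = -5/4, x = 2) are the negated parameters.
Consecutive-term ratio: r(k) = 2 * (k-5) / [(k+1)] - rational in k. x = 2; t_0 = -\frac{5}{4}; negate the roots.


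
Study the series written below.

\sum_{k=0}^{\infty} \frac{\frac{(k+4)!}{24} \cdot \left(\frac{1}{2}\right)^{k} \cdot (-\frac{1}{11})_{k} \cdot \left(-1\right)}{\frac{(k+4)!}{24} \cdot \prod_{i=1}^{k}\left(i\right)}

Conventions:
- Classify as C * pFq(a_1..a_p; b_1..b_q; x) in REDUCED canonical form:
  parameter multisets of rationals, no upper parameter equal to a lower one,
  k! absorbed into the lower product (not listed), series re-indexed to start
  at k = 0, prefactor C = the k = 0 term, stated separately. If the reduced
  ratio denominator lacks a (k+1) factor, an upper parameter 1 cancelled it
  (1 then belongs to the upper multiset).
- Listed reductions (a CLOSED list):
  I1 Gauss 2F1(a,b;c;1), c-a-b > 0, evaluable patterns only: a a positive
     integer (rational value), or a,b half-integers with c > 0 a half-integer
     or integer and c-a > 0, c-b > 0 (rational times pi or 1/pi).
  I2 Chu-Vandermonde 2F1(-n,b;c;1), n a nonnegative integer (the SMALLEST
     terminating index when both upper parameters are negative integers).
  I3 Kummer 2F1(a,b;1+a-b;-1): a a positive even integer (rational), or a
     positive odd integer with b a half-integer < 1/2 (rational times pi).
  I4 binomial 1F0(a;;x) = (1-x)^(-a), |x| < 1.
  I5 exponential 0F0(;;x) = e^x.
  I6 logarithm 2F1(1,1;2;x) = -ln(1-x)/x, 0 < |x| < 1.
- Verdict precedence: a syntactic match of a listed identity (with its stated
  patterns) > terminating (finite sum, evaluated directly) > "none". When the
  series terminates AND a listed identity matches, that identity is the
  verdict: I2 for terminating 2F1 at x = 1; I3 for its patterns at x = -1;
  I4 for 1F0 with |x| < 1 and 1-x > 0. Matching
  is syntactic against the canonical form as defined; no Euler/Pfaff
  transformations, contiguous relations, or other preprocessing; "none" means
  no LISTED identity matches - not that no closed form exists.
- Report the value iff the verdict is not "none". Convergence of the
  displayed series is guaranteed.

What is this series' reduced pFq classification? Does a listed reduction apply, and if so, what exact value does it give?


Canonical form: C = -1 times 1F0 with upper {-\frac{1}{11}}, lower {-}, x = \frac{1}{2}. Verdict at x = \frac{1}{2}: the binomial series (I4) matches (the 1F0 binomial series: exponent 1/11, x = \frac{1}{2}). Its exact value is \left(-1\right) \cdot \left(\frac{1}{2}\right)^{\frac{1}{11}}.

The tell: t_0 = -1 here, and the factorial ratio (C = -1) (k+a-1)!/(a-1)! is a rising factorial (a)_k.
Consecutive-term ratio: r(k) = \frac{1}{2} * (k-\frac{1}{11}) / [(k+1)] - rational; roots negated = parameters, x = \frac{1}{2}, C = -1.


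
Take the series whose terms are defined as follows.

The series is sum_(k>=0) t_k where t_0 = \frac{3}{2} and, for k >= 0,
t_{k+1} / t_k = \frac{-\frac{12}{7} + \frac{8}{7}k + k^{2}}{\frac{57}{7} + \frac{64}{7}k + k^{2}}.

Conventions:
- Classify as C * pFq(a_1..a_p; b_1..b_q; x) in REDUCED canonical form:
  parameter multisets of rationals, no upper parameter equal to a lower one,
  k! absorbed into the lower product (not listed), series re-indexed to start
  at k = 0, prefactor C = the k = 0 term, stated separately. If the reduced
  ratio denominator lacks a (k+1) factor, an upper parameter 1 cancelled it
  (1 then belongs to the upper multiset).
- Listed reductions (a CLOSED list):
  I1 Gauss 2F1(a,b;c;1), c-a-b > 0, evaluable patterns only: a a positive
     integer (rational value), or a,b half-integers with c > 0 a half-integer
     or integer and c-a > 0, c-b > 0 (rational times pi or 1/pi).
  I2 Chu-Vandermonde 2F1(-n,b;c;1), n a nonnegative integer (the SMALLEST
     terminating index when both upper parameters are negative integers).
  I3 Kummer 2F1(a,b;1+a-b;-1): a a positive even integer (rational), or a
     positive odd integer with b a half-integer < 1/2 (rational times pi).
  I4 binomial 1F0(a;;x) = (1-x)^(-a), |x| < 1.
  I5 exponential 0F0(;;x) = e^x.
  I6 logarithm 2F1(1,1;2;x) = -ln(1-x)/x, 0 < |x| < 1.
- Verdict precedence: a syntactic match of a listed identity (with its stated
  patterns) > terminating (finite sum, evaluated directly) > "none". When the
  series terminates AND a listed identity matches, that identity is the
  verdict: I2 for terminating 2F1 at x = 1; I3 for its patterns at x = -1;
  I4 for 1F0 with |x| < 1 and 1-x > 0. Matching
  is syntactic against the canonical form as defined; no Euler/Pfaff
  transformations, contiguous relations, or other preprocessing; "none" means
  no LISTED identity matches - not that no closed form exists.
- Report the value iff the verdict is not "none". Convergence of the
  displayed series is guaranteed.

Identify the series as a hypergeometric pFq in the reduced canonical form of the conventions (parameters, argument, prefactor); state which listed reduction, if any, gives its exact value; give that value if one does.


This is \frac{3}{2} * 2F1(-\frac{6}{7}, 2; \frac{57}{7}; 1) in reduced canonical form. Verdict: Gauss's theorem (I1) matches (x = 1: the Gamma ratio telescopes since c-a-b = 7 > 0 and a = 2 in Z>0). Exact value: \frac{3225}{2744}.

Key observation: with t_0 = \frac{3}{2}, the expanded ratio factors over Q; C = 3/2, roots give parameters.
Adjacent-term ratio: r(k) = 1 * (k-\frac{6}{7}) (k+2) / [(k+\frac{57}{7}) (k+1)] - rational; roots negated = parameters, x = 1, C = \frac{3}{2}.


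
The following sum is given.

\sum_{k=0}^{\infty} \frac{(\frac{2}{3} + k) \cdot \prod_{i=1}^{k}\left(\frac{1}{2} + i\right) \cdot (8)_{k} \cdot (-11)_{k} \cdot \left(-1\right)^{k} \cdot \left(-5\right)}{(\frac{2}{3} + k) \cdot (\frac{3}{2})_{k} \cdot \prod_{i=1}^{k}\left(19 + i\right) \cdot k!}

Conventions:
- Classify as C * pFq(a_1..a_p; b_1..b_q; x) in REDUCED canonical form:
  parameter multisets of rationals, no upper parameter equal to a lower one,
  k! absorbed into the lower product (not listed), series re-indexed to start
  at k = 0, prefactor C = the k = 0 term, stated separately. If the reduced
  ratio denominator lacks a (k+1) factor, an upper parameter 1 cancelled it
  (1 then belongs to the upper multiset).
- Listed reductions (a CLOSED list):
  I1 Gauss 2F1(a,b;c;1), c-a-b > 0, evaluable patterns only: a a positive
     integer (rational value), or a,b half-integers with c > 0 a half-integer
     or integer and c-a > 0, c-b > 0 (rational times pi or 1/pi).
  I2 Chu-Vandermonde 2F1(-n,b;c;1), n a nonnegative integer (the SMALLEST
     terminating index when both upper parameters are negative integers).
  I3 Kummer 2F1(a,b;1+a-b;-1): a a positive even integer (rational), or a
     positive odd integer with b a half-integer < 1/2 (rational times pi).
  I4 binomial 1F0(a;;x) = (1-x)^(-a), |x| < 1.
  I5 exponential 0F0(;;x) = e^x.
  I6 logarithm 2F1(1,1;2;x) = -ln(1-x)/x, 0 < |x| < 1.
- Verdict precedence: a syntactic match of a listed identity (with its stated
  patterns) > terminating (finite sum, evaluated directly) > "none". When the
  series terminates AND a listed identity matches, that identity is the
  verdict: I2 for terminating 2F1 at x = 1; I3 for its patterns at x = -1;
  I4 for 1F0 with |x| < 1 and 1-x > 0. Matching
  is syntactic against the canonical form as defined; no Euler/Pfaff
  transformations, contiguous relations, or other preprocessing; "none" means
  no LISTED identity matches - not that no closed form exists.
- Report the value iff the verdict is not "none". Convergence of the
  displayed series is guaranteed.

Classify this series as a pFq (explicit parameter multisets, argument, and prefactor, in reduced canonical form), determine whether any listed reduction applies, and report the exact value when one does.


At argument -1: a 2F1 with upper {-11, 8}, lower {20}, scaled by C = -5. Verdict: the Kummer evaluation I3 applies (x = -1; c = 20 equals 1+a-b for upper {-11, 8}: listed pattern). Sum: -\frac{1938}{7}.

Structural cue: t_0 = -5 here, and striking the common factor k + 2/3 reduces the term (prefactor -5).
Adjacent-term ratio: r(k) = -1 * (k-11) (k+8) / [(k+20) (k+1)] - rational; roots negated = parameters, x = -1, C = -5.


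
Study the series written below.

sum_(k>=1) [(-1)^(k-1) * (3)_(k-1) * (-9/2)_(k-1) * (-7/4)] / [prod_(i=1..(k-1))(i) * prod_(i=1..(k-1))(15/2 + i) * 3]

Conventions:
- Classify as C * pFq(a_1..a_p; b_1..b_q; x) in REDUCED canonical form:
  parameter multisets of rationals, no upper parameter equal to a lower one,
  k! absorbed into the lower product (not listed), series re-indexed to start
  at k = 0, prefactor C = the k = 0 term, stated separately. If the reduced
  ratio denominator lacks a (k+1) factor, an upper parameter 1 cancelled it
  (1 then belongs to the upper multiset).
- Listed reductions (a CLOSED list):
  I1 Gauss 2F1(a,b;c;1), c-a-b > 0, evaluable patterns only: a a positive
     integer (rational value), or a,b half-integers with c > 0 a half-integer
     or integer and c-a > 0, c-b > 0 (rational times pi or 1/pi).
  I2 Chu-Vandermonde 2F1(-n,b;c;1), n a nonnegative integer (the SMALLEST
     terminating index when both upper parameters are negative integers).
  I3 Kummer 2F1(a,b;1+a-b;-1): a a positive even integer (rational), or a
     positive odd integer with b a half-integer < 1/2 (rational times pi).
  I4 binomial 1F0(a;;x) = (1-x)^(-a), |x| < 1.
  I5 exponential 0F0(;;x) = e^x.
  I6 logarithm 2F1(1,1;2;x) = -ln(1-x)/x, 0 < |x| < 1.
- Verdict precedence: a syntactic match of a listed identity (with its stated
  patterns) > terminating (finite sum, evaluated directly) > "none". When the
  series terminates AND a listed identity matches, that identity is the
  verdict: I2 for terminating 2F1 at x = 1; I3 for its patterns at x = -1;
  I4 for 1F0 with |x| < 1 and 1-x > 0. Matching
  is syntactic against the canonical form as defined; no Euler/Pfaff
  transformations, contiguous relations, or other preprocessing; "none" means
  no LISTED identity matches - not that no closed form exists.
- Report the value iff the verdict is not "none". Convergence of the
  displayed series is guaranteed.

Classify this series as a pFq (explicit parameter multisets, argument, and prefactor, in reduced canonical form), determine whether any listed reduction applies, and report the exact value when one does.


At argument -1: a 2F1 with upper {-9/2, 3}, lower {17/2}, scaled by C = -7/12. Verdict: this is Kummer's theorem (I3) (x = -1; c = 17/2 equals 1+a-b for upper {-9/2, 3}: listed pattern). Its exact value is (-105105/131072) * pi.

First insight: t_0 being -7/12, the constant factors (prefactor -7/12) combine into one prefactor.
Consecutive-term ratio: r(k) = (-1) * (k-9/2) (k+3) / [(k+17/2) (k+1)] - poly over poly, x = (-1) from leading terms; C = -7/12 at k = 0.


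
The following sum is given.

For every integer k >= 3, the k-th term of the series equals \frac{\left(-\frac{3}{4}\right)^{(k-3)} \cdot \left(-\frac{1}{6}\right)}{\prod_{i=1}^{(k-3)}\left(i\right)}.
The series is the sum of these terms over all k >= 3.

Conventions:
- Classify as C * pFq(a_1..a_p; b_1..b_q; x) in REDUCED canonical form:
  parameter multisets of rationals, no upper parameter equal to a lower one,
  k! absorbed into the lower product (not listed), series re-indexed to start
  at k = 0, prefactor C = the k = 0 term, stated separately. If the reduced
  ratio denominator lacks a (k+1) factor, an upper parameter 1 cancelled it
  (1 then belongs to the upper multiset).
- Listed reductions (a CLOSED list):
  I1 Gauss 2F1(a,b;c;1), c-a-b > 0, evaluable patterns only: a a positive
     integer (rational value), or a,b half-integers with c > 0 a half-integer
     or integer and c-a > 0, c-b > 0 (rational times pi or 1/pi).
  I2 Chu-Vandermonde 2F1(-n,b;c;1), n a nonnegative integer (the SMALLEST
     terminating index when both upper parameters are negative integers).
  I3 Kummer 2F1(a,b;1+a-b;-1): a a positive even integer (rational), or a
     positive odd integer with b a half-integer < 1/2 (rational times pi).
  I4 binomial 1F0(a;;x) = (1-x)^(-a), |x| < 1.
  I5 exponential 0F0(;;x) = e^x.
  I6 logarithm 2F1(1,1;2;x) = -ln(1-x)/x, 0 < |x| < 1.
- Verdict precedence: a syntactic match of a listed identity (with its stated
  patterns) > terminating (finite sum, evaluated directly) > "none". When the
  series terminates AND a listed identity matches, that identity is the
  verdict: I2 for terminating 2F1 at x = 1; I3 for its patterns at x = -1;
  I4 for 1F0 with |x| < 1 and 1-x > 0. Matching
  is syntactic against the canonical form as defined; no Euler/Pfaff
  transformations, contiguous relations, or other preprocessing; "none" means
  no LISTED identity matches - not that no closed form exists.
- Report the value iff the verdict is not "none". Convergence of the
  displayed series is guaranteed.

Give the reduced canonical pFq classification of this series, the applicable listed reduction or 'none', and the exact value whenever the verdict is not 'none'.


Key step: from the first term -\frac{1}{6}: the product of the first k integers (C = -1/6) is k!.
Step ratio: r(k) = -\frac{3}{4} * 1 / [(k+1)] - rational in k, leading ratio -\frac{3}{4}; with t_0 = -\frac{1}{6}, classification follows.

The series (x = -\frac{3}{4}) is 0F0: upper {-}, lower {-}, prefactor -\frac{1}{6}. Verdict: this is the I5 exponential reduction (the 0F0 exponential series at x = -\frac{3}{4}). Sum: \left(-\frac{1}{6}\right) \cdot e^{-\frac{3}{4}}.


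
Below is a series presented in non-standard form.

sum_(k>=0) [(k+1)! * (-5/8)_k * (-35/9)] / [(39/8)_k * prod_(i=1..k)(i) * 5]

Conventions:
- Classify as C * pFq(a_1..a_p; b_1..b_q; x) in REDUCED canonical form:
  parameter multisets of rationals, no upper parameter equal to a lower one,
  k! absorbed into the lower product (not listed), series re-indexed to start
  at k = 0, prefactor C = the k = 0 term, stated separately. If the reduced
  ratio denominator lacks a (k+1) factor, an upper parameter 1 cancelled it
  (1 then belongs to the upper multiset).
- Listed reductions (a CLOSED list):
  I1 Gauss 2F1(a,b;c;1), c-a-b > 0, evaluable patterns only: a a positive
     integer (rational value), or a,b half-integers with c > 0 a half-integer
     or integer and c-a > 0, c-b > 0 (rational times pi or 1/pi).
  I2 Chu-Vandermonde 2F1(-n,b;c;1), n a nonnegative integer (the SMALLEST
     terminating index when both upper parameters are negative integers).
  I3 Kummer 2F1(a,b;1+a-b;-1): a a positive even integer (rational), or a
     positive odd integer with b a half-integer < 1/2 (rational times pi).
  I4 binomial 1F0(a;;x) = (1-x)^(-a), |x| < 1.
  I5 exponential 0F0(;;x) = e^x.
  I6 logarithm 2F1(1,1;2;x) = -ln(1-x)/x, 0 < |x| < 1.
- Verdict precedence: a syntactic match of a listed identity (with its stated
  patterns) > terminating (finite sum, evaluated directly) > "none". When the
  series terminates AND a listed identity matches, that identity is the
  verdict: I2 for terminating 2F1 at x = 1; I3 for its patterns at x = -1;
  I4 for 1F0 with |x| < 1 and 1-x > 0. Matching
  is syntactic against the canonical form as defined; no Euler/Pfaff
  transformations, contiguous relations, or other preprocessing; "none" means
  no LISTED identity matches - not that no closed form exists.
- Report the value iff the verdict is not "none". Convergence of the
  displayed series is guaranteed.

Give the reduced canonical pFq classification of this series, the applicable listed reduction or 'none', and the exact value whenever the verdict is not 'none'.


Reduced: x = 1, 2F1, upper = {-5/8, 2}, lower = {39/8}, C = -7/9. Verdict: Gauss (I1, integer-parameter pattern) fires (x = 1: the Gamma ratio telescopes since c-a-b = 7/2 > 0 and a = 2 in Z>0). Sum: -713/1296.

Key observation: x = 1 and the factorial ratio (C = -7/9) (k+a-1)!/(a-1)! is a rising factorial (a)_k.
Adjacent-term ratio: r(k) = 1 * (k-5/8) (k+2) / [(k+39/8) (k+1)] - rational; roots negated = parameters, x = 1, C = -7/9.


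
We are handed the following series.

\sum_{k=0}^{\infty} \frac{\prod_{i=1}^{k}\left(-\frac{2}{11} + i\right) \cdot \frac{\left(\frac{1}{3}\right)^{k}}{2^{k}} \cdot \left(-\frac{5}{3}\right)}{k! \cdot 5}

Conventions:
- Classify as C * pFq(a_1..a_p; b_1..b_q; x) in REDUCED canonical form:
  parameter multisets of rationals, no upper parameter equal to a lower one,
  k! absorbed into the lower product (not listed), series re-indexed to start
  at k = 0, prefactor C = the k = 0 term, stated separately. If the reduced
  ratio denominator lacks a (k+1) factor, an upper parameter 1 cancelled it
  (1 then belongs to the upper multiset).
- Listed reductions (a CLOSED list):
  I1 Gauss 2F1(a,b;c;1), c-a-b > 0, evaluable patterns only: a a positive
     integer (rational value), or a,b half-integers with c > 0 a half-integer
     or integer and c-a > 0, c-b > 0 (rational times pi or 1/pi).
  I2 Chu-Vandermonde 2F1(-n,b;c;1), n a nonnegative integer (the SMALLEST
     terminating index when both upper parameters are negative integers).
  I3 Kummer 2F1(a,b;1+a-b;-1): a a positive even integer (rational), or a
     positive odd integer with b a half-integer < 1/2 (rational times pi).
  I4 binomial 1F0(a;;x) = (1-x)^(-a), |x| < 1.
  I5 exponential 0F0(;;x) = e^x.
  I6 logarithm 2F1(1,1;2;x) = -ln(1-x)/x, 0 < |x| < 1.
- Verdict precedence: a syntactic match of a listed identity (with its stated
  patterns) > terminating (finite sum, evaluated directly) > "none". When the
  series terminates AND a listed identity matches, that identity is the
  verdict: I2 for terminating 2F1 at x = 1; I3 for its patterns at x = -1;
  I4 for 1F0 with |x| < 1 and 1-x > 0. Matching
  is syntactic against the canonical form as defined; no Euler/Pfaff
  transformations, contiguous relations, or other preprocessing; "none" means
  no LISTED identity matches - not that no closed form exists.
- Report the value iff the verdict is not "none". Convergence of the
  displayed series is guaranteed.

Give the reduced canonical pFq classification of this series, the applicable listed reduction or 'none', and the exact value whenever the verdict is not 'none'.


Key step: with t_0 = -\frac{1}{3}, the two k-th powers (C = -1/3, x = 1/6) combine into one argument.
Step ratio: r(k) = \frac{1}{6} * (k+\frac{9}{11}) / [(k+1)] - rational in k. x = \frac{1}{6}; t_0 = -\frac{1}{3}; negate the roots.

Prefactor -\frac{1}{3}, argument \frac{1}{6}: 1F0 with upper {\frac{9}{11}} over lower {-}. Verdict: the binomial series (I4) matches (the 1F0 binomial series: exponent -9/11, x = \frac{1}{6}). Exact value: \left(-\frac{1}{3}\right) \cdot \left(\frac{5}{6}\right)^{-\frac{9}{11}}.


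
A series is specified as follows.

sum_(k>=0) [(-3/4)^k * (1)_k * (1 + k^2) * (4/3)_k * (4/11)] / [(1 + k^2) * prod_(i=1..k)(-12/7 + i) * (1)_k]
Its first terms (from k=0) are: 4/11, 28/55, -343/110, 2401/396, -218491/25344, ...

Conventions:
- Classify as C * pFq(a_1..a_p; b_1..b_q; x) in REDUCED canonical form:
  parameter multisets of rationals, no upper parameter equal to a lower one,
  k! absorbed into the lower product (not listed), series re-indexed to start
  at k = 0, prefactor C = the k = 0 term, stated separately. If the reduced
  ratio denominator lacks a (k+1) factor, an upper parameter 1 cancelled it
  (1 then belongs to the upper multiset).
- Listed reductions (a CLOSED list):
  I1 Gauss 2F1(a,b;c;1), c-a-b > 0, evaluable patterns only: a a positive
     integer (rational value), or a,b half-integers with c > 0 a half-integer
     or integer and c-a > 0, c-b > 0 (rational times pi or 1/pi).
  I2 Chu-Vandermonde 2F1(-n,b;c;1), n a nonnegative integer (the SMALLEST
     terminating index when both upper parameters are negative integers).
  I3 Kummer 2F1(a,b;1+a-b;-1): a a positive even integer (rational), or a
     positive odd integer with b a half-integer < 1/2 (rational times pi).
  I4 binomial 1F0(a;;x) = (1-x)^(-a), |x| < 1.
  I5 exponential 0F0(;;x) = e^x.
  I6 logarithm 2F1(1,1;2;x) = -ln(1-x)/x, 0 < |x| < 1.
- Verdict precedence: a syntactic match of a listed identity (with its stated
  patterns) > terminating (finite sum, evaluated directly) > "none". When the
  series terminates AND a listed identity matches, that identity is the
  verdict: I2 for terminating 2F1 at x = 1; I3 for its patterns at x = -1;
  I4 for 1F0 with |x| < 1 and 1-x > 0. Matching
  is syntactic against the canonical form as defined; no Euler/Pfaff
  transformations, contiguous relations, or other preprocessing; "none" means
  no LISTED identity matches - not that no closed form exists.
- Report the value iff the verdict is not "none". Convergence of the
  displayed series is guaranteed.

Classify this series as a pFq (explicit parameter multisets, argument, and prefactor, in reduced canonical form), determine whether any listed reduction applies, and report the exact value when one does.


Key observation: t_0 = 4/11 here, and (1)_k (C = 4/11, x = -3/4) is k! itself.
Step ratio: r(k) = (-3/4) * (k+1) (k+4/3) / [(k-5/7) (k+1)] - rational in k. x = (-3/4); t_0 = 4/11; negate the roots.

The series (x = -3/4) is 2F1: upper {1, 4/3}, lower {-5/7}, prefactor 4/11. Verdict: none. A 2F1 with upper {1, 4/3} fits none of I1-I6 at x = -3/4; the sum runs forever.


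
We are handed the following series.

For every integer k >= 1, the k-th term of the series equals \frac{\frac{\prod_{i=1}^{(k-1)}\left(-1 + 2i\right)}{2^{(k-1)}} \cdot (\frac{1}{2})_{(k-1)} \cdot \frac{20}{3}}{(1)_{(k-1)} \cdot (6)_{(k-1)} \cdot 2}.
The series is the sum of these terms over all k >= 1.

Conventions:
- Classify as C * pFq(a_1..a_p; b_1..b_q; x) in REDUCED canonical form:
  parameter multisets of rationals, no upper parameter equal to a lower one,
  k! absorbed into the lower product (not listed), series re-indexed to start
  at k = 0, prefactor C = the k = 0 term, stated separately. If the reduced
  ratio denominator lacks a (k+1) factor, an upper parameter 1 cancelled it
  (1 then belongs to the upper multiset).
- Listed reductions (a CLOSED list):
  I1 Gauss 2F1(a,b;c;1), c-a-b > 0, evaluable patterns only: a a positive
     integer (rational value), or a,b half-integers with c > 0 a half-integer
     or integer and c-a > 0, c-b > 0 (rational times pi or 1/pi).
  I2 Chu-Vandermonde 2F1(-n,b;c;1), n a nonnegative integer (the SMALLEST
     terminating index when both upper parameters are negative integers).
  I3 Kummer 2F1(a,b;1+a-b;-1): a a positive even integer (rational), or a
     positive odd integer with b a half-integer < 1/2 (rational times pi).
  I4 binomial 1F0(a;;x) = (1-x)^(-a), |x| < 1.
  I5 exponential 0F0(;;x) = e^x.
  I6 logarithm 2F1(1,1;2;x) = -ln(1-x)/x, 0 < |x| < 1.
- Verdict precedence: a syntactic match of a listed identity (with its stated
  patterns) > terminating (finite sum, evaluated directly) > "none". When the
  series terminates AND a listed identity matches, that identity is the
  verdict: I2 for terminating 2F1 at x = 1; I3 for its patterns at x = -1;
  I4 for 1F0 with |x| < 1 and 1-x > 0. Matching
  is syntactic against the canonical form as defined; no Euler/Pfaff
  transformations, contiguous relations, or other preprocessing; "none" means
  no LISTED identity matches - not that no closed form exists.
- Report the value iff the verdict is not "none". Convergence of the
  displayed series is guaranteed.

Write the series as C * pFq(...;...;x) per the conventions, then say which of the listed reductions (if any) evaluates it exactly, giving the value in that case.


Reduced: x = 1, 2F1, upper = {\frac{1}{2}, \frac{1}{2}}, lower = {6}, C = \frac{10}{3}. Verdict (x = 1): Gauss (I1, half-integer pattern) applies (x = 1; upper {\frac{1}{2}, \frac{1}{2}} half-integers, c = 6 in the evaluable pattern). Sum: \frac{131072}{11907} / \pi.

The tell: t_0 being \frac{10}{3}, (1)_k (prefactor 10/3) is k! itself.
Consecutive-term ratio: r(k) = 1 * (k+\frac{1}{2}) (k+\frac{1}{2}) / [(k+6) (k+1)] - rational; roots negated = parameters, x = 1, C = \frac{10}{3}.


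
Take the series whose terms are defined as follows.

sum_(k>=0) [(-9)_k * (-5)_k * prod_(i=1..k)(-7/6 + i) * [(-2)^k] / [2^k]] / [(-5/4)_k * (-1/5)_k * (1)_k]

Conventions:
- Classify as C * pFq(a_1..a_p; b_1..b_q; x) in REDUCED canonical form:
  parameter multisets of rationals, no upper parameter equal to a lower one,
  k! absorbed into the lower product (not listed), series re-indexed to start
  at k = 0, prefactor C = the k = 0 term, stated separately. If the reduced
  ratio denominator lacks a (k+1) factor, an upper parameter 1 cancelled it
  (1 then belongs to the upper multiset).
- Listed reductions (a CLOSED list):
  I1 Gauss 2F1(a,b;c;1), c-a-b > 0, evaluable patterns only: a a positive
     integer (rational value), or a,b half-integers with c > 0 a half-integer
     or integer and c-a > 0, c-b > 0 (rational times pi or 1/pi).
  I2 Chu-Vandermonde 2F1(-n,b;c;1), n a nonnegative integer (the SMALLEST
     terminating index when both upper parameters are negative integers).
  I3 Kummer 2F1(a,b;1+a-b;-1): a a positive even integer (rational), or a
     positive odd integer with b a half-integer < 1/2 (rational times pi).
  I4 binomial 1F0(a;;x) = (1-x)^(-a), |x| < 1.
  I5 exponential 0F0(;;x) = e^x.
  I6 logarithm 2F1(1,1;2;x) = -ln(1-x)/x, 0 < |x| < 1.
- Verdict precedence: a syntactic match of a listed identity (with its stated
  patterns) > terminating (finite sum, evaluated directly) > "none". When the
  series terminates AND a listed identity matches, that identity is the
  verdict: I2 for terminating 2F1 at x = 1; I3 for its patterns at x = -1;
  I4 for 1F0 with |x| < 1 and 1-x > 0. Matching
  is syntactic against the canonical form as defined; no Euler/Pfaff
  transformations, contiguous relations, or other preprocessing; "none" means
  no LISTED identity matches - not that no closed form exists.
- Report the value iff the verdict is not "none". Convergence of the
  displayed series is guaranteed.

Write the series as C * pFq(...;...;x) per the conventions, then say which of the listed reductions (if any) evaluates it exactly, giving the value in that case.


Structural cue: x = (-1) and (1)_k (C = 1, x = -1) is k! itself.
Step ratio: r(k) = (-1) * (k-9) (k-5) (k-1/6) / [(k-5/4) (k-1/5) (k+1)] - poly over poly, x = (-1) from leading terms; C = 1 at k = 0.

Classification (C = 1): 3F2 with upper {-9, -5, -1/6}, lower {-5/4, -1/5}, argument x = -1. Verdict: terminating at k = 5: the factor (-5)_k kills every later term; summing the 6 survivors is exact. Its exact value is 126079889/32319.


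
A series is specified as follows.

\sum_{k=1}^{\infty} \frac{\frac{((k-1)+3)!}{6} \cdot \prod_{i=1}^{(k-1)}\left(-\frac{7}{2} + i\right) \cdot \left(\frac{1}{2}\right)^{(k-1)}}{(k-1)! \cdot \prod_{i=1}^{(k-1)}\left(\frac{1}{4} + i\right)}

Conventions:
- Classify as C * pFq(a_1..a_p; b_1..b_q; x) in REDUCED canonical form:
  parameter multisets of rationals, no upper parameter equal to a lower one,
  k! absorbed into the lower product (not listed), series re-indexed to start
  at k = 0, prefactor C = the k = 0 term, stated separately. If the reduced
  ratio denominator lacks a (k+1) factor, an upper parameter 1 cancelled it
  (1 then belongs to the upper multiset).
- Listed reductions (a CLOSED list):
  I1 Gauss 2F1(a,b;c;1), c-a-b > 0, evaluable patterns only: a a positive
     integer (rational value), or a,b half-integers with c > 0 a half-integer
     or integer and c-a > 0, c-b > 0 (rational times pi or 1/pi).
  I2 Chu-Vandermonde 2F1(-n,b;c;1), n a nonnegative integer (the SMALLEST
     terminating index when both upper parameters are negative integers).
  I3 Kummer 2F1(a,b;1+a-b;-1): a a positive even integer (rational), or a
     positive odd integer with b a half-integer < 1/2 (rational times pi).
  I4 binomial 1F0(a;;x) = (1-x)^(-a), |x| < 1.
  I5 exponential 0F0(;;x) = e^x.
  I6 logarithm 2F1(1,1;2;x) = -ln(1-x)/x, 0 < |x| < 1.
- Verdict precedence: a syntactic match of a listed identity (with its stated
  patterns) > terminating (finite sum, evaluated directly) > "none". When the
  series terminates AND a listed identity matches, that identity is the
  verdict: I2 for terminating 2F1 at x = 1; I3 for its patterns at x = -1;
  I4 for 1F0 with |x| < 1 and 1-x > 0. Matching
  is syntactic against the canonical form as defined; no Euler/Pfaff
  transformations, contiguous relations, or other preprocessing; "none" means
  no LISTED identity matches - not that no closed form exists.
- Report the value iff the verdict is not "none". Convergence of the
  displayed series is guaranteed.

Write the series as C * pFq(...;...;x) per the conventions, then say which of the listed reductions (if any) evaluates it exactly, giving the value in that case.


Key observation: x = \frac{1}{2} and the lower running product (prefactor 1) is a rising factorial.
Consecutive-term ratio: r(k) = \frac{1}{2} * (k-\frac{5}{2}) (k+4) / [(k+\frac{5}{4}) (k+1)] - rational; roots negated = parameters, x = \frac{1}{2}, C = 1.

x = \frac{1}{2} here; the reduced form reads 2F1, upper {-\frac{5}{2}, 4}, lower {\frac{5}{4}}, C = 1. Verdict: none - at argument \frac{1}{2} the multisets {-\frac{5}{2}, 4} ; {\frac{5}{4}} match no listed identity.


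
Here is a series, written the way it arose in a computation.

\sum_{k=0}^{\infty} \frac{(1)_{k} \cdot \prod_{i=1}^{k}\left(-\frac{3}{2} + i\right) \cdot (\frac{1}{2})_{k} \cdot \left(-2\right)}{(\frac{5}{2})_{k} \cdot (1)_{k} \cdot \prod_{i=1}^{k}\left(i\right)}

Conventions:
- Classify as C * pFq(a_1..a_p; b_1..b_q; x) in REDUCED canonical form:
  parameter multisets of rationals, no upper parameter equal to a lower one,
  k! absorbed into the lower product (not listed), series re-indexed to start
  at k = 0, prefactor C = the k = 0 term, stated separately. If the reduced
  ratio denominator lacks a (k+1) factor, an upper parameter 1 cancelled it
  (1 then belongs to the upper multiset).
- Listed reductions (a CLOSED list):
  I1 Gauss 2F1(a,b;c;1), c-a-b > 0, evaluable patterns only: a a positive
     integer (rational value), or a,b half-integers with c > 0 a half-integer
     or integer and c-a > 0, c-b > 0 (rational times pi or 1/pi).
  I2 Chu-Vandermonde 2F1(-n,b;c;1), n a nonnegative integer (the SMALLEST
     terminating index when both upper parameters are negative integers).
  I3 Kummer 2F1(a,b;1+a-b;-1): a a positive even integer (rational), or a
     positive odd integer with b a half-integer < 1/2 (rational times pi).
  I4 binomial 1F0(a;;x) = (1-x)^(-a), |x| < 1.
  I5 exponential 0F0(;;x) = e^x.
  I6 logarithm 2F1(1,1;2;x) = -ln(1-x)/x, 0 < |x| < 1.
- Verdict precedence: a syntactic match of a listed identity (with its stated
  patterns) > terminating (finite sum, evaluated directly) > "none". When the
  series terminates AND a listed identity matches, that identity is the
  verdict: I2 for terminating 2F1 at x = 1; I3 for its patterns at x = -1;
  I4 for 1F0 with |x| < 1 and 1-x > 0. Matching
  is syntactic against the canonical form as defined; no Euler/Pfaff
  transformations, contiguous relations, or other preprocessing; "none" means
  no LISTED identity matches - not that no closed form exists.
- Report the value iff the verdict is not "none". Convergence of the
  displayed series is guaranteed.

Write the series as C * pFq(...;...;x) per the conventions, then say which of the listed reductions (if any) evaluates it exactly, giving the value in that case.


This is -2 * 2F1(-\frac{1}{2}, \frac{1}{2}; \frac{5}{2}; 1) in reduced canonical form. Verdict: Gauss (I1, half-integer pattern) fires (x = 1; upper {-\frac{1}{2}, \frac{1}{2}} half-integers, c = \frac{5}{2} in the evaluable pattern). Exact value: \left(-\frac{9}{16}\right) \cdot \pi.

The tell: from the first term -2: (1)_k (C = -2, x = 1) is k! itself.
Consecutive-term ratio: r(k) = 1 * (k-\frac{1}{2}) (k+\frac{1}{2}) / [(k+\frac{5}{2}) (k+1)] ; factor over Q: parameters, x = 1, and C = -2.


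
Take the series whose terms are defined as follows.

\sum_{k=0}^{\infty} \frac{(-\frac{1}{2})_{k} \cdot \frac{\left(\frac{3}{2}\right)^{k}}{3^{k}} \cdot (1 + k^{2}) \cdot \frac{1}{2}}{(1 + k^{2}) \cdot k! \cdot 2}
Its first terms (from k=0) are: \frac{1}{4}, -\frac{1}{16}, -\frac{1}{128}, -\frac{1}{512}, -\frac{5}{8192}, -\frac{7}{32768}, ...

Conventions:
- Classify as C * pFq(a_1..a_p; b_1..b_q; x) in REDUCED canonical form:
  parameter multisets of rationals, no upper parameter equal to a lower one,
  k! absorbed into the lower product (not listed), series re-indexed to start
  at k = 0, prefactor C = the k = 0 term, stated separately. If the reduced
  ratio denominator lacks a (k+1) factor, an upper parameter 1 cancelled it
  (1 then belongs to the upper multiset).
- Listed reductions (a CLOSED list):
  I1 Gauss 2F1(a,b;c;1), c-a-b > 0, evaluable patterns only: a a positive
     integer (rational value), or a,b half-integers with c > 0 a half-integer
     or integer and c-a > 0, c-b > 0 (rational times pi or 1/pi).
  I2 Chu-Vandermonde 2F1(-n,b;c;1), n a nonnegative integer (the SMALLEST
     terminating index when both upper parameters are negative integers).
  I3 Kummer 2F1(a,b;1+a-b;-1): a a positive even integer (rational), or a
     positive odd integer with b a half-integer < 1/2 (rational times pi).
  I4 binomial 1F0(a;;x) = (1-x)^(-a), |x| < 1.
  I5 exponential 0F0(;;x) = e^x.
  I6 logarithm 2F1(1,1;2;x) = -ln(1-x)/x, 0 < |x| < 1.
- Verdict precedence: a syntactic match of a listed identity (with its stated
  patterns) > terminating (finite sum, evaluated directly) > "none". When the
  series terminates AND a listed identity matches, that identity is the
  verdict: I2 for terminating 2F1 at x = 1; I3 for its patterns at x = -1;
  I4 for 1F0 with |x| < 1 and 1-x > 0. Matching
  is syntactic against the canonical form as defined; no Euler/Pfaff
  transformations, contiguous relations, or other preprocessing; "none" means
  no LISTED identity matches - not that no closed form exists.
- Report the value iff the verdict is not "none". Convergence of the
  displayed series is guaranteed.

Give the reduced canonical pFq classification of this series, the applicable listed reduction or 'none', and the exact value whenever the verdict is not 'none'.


This is \frac{1}{4} * 1F0(-\frac{1}{2}; -; \frac{1}{2}) in reduced canonical form. Verdict: the I4 binomial reduction fires (the 1F0 binomial series: exponent 1/2, x = \frac{1}{2}). Sum: \frac{1}{4} \cdot \left(\frac{1}{2}\right)^{\frac{1}{2}}.

First insight: from the first term \frac{1}{4}: k^2 + 1 divides numerator and denominator alike; prefactor 1/4 after cancelling.
Consecutive-term ratio: r(k) = \frac{1}{2} * (k-\frac{1}{2}) / [(k+1)] - rational; roots negated = parameters, x = \frac{1}{2}, C = \frac{1}{4}.


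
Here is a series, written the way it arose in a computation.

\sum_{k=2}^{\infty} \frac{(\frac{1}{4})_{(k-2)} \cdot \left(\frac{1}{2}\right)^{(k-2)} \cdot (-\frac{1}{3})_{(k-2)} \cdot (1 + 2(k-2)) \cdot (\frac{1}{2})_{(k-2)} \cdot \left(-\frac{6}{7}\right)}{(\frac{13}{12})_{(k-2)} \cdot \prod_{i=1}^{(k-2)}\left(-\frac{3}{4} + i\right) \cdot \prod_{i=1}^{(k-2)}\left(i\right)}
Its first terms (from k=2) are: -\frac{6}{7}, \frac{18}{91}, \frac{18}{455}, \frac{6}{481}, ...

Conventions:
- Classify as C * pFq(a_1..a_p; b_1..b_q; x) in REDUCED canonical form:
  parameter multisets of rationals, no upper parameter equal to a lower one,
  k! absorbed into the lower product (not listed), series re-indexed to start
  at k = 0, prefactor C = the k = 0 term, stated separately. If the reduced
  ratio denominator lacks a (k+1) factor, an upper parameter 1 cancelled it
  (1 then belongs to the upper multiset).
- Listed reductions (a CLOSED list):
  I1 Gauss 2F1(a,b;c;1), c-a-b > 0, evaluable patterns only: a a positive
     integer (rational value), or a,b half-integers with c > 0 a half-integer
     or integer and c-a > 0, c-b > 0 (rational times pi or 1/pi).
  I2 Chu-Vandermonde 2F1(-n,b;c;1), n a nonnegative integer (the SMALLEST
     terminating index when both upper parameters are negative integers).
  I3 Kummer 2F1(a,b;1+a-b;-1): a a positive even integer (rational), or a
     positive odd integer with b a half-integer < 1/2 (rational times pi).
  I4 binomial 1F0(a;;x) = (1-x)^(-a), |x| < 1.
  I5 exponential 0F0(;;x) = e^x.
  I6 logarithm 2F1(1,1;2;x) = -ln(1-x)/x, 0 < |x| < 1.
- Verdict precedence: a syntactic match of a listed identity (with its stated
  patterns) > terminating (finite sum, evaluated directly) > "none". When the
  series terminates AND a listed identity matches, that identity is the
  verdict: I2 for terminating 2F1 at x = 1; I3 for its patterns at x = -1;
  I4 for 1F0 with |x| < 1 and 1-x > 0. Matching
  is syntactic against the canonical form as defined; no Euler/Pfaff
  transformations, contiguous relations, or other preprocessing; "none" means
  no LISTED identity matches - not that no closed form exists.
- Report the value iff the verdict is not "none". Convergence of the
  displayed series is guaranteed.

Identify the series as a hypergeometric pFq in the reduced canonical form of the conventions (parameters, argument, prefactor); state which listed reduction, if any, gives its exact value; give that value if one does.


Canonical form: C = -\frac{6}{7} times 2F1 with upper {-\frac{1}{3}, \frac{3}{2}}, lower {\frac{13}{12}}, x = \frac{1}{2}. Verdict: none here - no I1-I6 shape fits x = \frac{1}{2} with lower {\frac{13}{12}}.

First insight: from the first term -\frac{6}{7}: the parameter 1/4 appears in both the upper and lower lists and cancels.
Consecutive-term ratio: r(k) = \frac{1}{2} * (k-\frac{1}{3}) (k+\frac{3}{2}) / [(k+\frac{13}{12}) (k+1)] - rational; roots negated = parameters, x = \frac{1}{2}, C = -\frac{6}{7}.
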